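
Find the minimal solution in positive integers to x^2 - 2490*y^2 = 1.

(x, y) = (499, 10)

First expand sqrt(2490) as a continued fraction. With x_i = (sqrt(2490) + m_i)/d_i and (m_0, d_0) = (0, 1): a_0 = floor(sqrt(2490)) = 49, since 49^2 = 2401 <= 2490 < 2500 = 50^2.
Iterate m_{i+1} = d_i*a_i - m_i, d_{i+1} = (2490 - m_{i+1}^2)/d_i, a_{i+1} = floor((a_0 + m_{i+1})/d_{i+1}):
  m_1 = 1*49 - 0 = 49, d_1 = (2490 - 49^2)/1 = 89/1 = 89, a_1 = floor((49 + 49)/89) = 1.
  m_2 = 89*1 - 49 = 40, d_2 = (2490 - 40^2)/89 = 890/89 = 10, a_2 = floor((49 + 40)/10) = 8.
  m_3 = 10*8 - 40 = 40, d_3 = (2490 - 40^2)/10 = 890/10 = 89, a_3 = floor((49 + 40)/89) = 1.
  m_4 = 89*1 - 40 = 49, d_4 = (2490 - 49^2)/89 = 89/89 = 1, a_4 = floor((49 + 49)/1) = 98.
  m_5 = 1*98 - 49 = 49, d_5 = (2490 - 49^2)/1 = 89/1 = 89: (m_5, d_5) = (m_1, d_1) = (49, 89), so from here the quotients repeat a_1, ..., a_4; the period length is 4.
So sqrt(2490) = [49; (1, 8, 1, 98)] with period length k = 4.
k is even, so the fundamental solution of x^2 - 2490y^2 = 1 is (p_{k-1}, q_{k-1}) = (p_3, q_3); compute convergents through index 3.
Convergents (p_i = a_i*p_{i-1} + p_{i-2}, q_i = a_i*q_{i-1} + q_{i-2} with p_{-2}=0, p_{-1}=1, q_{-2}=1, q_{-1}=0):
  i=0: a_0=49, p_0 = 49*1 + 0 = 49, q_0 = 49*0 + 1 = 1.
  i=1: a_1=1, p_1 = 1*49 + 1 = 50, q_1 = 1*1 + 0 = 1.
  i=2: a_2=8, p_2 = 8*50 + 49 = 449, q_2 = 8*1 + 1 = 9.
  i=3: a_3=1, p_3 = 1*449 + 50 = 499, q_3 = 1*9 + 1 = 10.
Check: 499^2 - 2490*10^2 = 249001 - 249000 = 1, so (x, y) = (499, 10) solves the equation, and by the theorem it is the least positive solution.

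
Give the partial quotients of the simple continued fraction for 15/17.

Run the Euclidean algorithm on 15 and 17; the successive quotients are the partial quotients a_0, a_1, ... (each step inverts the fractional part left over by the previous one):
  15 = 0*17 + 15, so a_0 = 0.
  17 = 1*15 + 2, so a_1 = 1.
  15 = 7*2 + 1, so a_2 = 7.
  2 = 2*1 + 0, so a_3 = 2.
The remainder reaches 0 after 4 divisions, so the expansion has 4 partial quotients, read off in order.

[0; 1, 7, 2]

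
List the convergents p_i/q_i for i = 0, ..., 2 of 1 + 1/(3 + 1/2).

1/1, 4/3, 9/7

Using the convergent recurrence p_i = a_i*p_{i-1} + p_{i-2}, q_i = a_i*q_{i-1} + q_{i-2} with p_{-2}=0, p_{-1}=1, q_{-2}=1, q_{-1}=0:
  i=0: a_0=1, p_0 = 1*1 + 0 = 1, q_0 = 1*0 + 1 = 1.
  i=1: a_1=3, p_1 = 3*1 + 1 = 4, q_1 = 3*1 + 0 = 3.
  i=2: a_2=2, p_2 = 2*4 + 1 = 9, q_2 = 2*3 + 1 = 7.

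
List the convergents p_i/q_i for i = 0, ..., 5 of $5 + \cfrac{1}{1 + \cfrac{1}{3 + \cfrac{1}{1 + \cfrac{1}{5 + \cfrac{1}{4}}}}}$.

Using the convergent recurrence p_i = a_i*p_{i-1} + p_{i-2}, q_i = a_i*q_{i-1} + q_{i-2} with p_{-2}=0, p_{-1}=1, q_{-2}=1, q_{-1}=0:
  i=0: a_0=5, p_0 = 5*1 + 0 = 5, q_0 = 5*0 + 1 = 1.
  i=1: a_1=1, p_1 = 1*5 + 1 = 6, q_1 = 1*1 + 0 = 1.
  i=2: a_2=3, p_2 = 3*6 + 5 = 23, q_2 = 3*1 + 1 = 4.
  i=3: a_3=1, p_3 = 1*23 + 6 = 29, q_3 = 1*4 + 1 = 5.
  i=4: a_4=5, p_4 = 5*29 + 23 = 168, q_4 = 5*5 + 4 = 29.
  i=5: a_5=4, p_5 = 4*168 + 29 = 701, q_5 = 4*29 + 5 = 121.

5/1, 6/1, 23/4, 29/5, 168/29, 701/121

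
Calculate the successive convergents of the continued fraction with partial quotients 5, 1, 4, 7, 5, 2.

5/1, 6/1, 29/5, 209/36, 1074/185, 2357/406

Using the convergent recurrence p_i = a_i*p_{i-1} + p_{i-2}, q_i = a_i*q_{i-1} + q_{i-2} with p_{-2}=0, p_{-1}=1, q_{-2}=1, q_{-1}=0:
  i=0: a_0=5, p_0 = 5*1 + 0 = 5, q_0 = 5*0 + 1 = 1.
  i=1: a_1=1, p_1 = 1*5 + 1 = 6, q_1 = 1*1 + 0 = 1.
  i=2: a_2=4, p_2 = 4*6 + 5 = 29, q_2 = 4*1 + 1 = 5.
  i=3: a_3=7, p_3 = 7*29 + 6 = 209, q_3 = 7*5 + 1 = 36.
  i=4: a_4=5, p_4 = 5*209 + 29 = 1074, q_4 = 5*36 + 5 = 185.
  i=5: a_5=2, p_5 = 2*1074 + 209 = 2357, q_5 = 2*185 + 36 = 406.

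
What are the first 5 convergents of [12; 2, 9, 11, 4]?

12/1, 25/2, 237/19, 2632/211, 10765/863

Using the convergent recurrence p_i = a_i*p_{i-1} + p_{i-2}, q_i = a_i*q_{i-1} + q_{i-2} with p_{-2}=0, p_{-1}=1, q_{-2}=1, q_{-1}=0:
  i=0: a_0=12, p_0 = 12*1 + 0 = 12, q_0 = 12*0 + 1 = 1.
  i=1: a_1=2, p_1 = 2*12 + 1 = 25, q_1 = 2*1 + 0 = 2.
  i=2: a_2=9, p_2 = 9*25 + 12 = 237, q_2 = 9*2 + 1 = 19.
  i=3: a_3=11, p_3 = 11*237 + 25 = 2632, q_3 = 11*19 + 2 = 211.
  i=4: a_4=4, p_4 = 4*2632 + 237 = 10765, q_4 = 4*211 + 19 = 863.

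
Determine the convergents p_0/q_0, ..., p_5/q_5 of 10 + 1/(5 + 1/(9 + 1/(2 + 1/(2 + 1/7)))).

10/1, 51/5, 469/46, 989/97, 2447/240, 18118/1777

Using the convergent recurrence p_i = a_i*p_{i-1} + p_{i-2}, q_i = a_i*q_{i-1} + q_{i-2} with p_{-2}=0, p_{-1}=1, q_{-2}=1, q_{-1}=0:
  i=0: a_0=10, p_0 = 10*1 + 0 = 10, q_0 = 10*0 + 1 = 1.
  i=1: a_1=5, p_1 = 5*10 + 1 = 51, q_1 = 5*1 + 0 = 5.
  i=2: a_2=9, p_2 = 9*51 + 10 = 469, q_2 = 9*5 + 1 = 46.
  i=3: a_3=2, p_3 = 2*469 + 51 = 989, q_3 = 2*46 + 5 = 97.
  i=4: a_4=2, p_4 = 2*989 + 469 = 2447, q_4 = 2*97 + 46 = 240.
  i=5: a_5=7, p_5 = 7*2447 + 989 = 18118, q_5 = 7*240 + 97 = 1777.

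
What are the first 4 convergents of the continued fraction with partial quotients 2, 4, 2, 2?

2/1, 9/4, 20/9, 49/22

Using the convergent recurrence p_i = a_i*p_{i-1} + p_{i-2}, q_i = a_i*q_{i-1} + q_{i-2} with p_{-2}=0, p_{-1}=1, q_{-2}=1, q_{-1}=0:
  i=0: a_0=2, p_0 = 2*1 + 0 = 2, q_0 = 2*0 + 1 = 1.
  i=1: a_1=4, p_1 = 4*2 + 1 = 9, q_1 = 4*1 + 0 = 4.
  i=2: a_2=2, p_2 = 2*9 + 2 = 20, q_2 = 2*4 + 1 = 9.
  i=3: a_3=2, p_3 = 2*20 + 9 = 49, q_3 = 2*9 + 4 = 22.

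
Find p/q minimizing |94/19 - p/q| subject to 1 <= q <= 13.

64/13

Expand x = 94/19 as a continued fraction with the Euclidean algorithm:
  94 = 4*19 + 18, so a_0 = 4.
  19 = 1*18 + 1, so a_1 = 1.
  18 = 18*1 + 0, so a_2 = 18.
so x = [4; 1, 18].
Convergents (p_i = a_i*p_{i-1} + p_{i-2}, q_i = a_i*q_{i-1} + q_{i-2} with p_{-2}=0, p_{-1}=1, q_{-2}=1, q_{-1}=0), until the denominator exceeds 13:
  i=0: a_0=4, p_0 = 4*1 + 0 = 4, q_0 = 4*0 + 1 = 1.
  i=1: a_1=1, p_1 = 1*4 + 1 = 5, q_1 = 1*1 + 0 = 1.
  i=2: a_2=18, p_2 = 18*5 + 4 = 94, q_2 = 18*1 + 1 = 19.
q_2 = 19 > 13, so the last convergent with denominator <= 13 is p_1/q_1 = 5/1.
The closest fraction with denominator <= 13 is either p_1/q_1 or the intermediate fraction (k*p_1 + p_0)/(k*q_1 + q_0) with the largest k >= 1 whose denominator stays <= 13; these approach x as k grows, and every other convergent or intermediate fraction in range is farther away.
Largest k: floor((13 - q_0)/q_1) = floor((13 - 1)/1) = 12.
That gives (12*5 + 4)/(12*1 + 1) = 64/13.
Compare the errors: |x - 5/1| = |94*1 - 5*19|/(19*1) = 1/19, and |x - 64/13| = |94*13 - 64*19|/(19*13) = 6/247.
Cross-multiplying, 6*19 = 114 < 247 = 1*247, so 6/247 is smaller: the intermediate fraction 64/13 is closer to x than 5/1.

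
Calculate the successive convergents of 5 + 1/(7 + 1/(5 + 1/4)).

5/1, 36/7, 185/36, 776/151

Using the convergent recurrence p_i = a_i*p_{i-1} + p_{i-2}, q_i = a_i*q_{i-1} + q_{i-2} with p_{-2}=0, p_{-1}=1, q_{-2}=1, q_{-1}=0:
  i=0: a_0=5, p_0 = 5*1 + 0 = 5, q_0 = 5*0 + 1 = 1.
  i=1: a_1=7, p_1 = 7*5 + 1 = 36, q_1 = 7*1 + 0 = 7.
  i=2: a_2=5, p_2 = 5*36 + 5 = 185, q_2 = 5*7 + 1 = 36.
  i=3: a_3=4, p_3 = 4*185 + 36 = 776, q_3 = 4*36 + 7 = 151.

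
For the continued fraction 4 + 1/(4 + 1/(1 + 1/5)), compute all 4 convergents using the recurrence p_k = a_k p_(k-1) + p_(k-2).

Using the convergent recurrence p_i = a_i*p_{i-1} + p_{i-2}, q_i = a_i*q_{i-1} + q_{i-2} with p_{-2}=0, p_{-1}=1, q_{-2}=1, q_{-1}=0:
  i=0: a_0=4, p_0 = 4*1 + 0 = 4, q_0 = 4*0 + 1 = 1.
  i=1: a_1=4, p_1 = 4*4 + 1 = 17, q_1 = 4*1 + 0 = 4.
  i=2: a_2=1, p_2 = 1*17 + 4 = 21, q_2 = 1*4 + 1 = 5.
  i=3: a_3=5, p_3 = 5*21 + 17 = 122, q_3 = 5*5 + 4 = 29.

4/1, 17/4, 21/5, 122/29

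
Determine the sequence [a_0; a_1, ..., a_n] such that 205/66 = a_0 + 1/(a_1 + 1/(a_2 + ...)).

[3; 9, 2, 3]

Run the Euclidean algorithm on 205 and 66; the successive quotients are the partial quotients a_0, a_1, ... (each step inverts the fractional part left over by the previous one):
  205 = 3*66 + 7, so a_0 = 3.
  66 = 9*7 + 3, so a_1 = 9.
  7 = 2*3 + 1, so a_2 = 2.
  3 = 3*1 + 0, so a_3 = 3.
The remainder reaches 0 after 4 divisions, so the expansion has 4 partial quotients, read off in order.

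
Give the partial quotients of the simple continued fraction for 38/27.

[1; 2, 2, 5]

Run the Euclidean algorithm on 38 and 27; the successive quotients are the partial quotients a_0, a_1, ... (each step inverts the fractional part left over by the previous one):
  38 = 1*27 + 11, so a_0 = 1.
  27 = 2*11 + 5, so a_1 = 2.
  11 = 2*5 + 1, so a_2 = 2.
  5 = 5*1 + 0, so a_3 = 5.
The remainder reaches 0 after 4 divisions, so the expansion has 4 partial quotients, read off in order.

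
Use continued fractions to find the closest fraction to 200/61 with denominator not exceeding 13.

Expand x = 200/61 as a continued fraction with the Euclidean algorithm:
  200 = 3*61 + 17, so a_0 = 3.
  61 = 3*17 + 10, so a_1 = 3.
  17 = 1*10 + 7, so a_2 = 1.
  10 = 1*7 + 3, so a_3 = 1.
  7 = 2*3 + 1, so a_4 = 2.
  3 = 3*1 + 0, so a_5 = 3.
so x = [3; 3, 1, 1, 2, 3].
Convergents (p_i = a_i*p_{i-1} + p_{i-2}, q_i = a_i*q_{i-1} + q_{i-2} with p_{-2}=0, p_{-1}=1, q_{-2}=1, q_{-1}=0), until the denominator exceeds 13:
  i=0: a_0=3, p_0 = 3*1 + 0 = 3, q_0 = 3*0 + 1 = 1.
  i=1: a_1=3, p_1 = 3*3 + 1 = 10, q_1 = 3*1 + 0 = 3.
  i=2: a_2=1, p_2 = 1*10 + 3 = 13, q_2 = 1*3 + 1 = 4.
  i=3: a_3=1, p_3 = 1*13 + 10 = 23, q_3 = 1*4 + 3 = 7.
  i=4: a_4=2, p_4 = 2*23 + 13 = 59, q_4 = 2*7 + 4 = 18.
q_4 = 18 > 13, so the last convergent with denominator <= 13 is p_3/q_3 = 23/7.
The closest fraction with denominator <= 13 is either p_3/q_3 or the intermediate fraction (k*p_3 + p_2)/(k*q_3 + q_2) with the largest k >= 1 whose denominator stays <= 13; these approach x as k grows, and every other convergent or intermediate fraction in range is farther away.
Largest k: floor((13 - q_2)/q_3) = floor((13 - 4)/7) = 1.
That gives (1*23 + 13)/(1*7 + 4) = 36/11.
Compare the errors: |x - 23/7| = |200*7 - 23*61|/(61*7) = 3/427, and |x - 36/11| = |200*11 - 36*61|/(61*11) = 4/671.
Cross-multiplying, 4*427 = 1708 < 2013 = 3*671, so 4/671 is smaller: the intermediate fraction 36/11 is closer to x than 23/7.

36/11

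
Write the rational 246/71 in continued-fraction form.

Run the Euclidean algorithm on 246 and 71; the successive quotients are the partial quotients a_0, a_1, ... (each step inverts the fractional part left over by the previous one):
  246 = 3*71 + 33, so a_0 = 3.
  71 = 2*33 + 5, so a_1 = 2.
  33 = 6*5 + 3, so a_2 = 6.
  5 = 1*3 + 2, so a_3 = 1.
  3 = 1*2 + 1, so a_4 = 1.
  2 = 2*1 + 0, so a_5 = 2.
The remainder reaches 0 after 6 divisions, so the expansion has 6 partial quotients, read off in order.

[3; 2, 6, 1, 1, 2]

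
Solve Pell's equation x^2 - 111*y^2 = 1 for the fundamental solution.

First expand sqrt(111) as a continued fraction. With x_i = (sqrt(111) + m_i)/d_i and (m_0, d_0) = (0, 1): a_0 = floor(sqrt(111)) = 10, since 10^2 = 100 <= 111 < 121 = 11^2.
Iterate m_{i+1} = d_i*a_i - m_i, d_{i+1} = (111 - m_{i+1}^2)/d_i, a_{i+1} = floor((a_0 + m_{i+1})/d_{i+1}):
  m_1 = 1*10 - 0 = 10, d_1 = (111 - 10^2)/1 = 11/1 = 11, a_1 = floor((10 + 10)/11) = 1.
  m_2 = 11*1 - 10 = 1, d_2 = (111 - 1^2)/11 = 110/11 = 10, a_2 = floor((10 + 1)/10) = 1.
  m_3 = 10*1 - 1 = 9, d_3 = (111 - 9^2)/10 = 30/10 = 3, a_3 = floor((10 + 9)/3) = 6.
  m_4 = 3*6 - 9 = 9, d_4 = (111 - 9^2)/3 = 30/3 = 10, a_4 = floor((10 + 9)/10) = 1.
  m_5 = 10*1 - 9 = 1, d_5 = (111 - 1^2)/10 = 110/10 = 11, a_5 = floor((10 + 1)/11) = 1.
  m_6 = 11*1 - 1 = 10, d_6 = (111 - 10^2)/11 = 11/11 = 1, a_6 = floor((10 + 10)/1) = 20.
  m_7 = 1*20 - 10 = 10, d_7 = (111 - 10^2)/1 = 11/1 = 11: (m_7, d_7) = (m_1, d_1) = (10, 11), so from here the quotients repeat a_1, ..., a_6; the period length is 6.
So sqrt(111) = [10; (1, 1, 6, 1, 1, 20)] with period length k = 6.
k is even, so the fundamental solution of x^2 - 111y^2 = 1 is (p_{k-1}, q_{k-1}) = (p_5, q_5); compute convergents through index 5.
Convergents (p_i = a_i*p_{i-1} + p_{i-2}, q_i = a_i*q_{i-1} + q_{i-2} with p_{-2}=0, p_{-1}=1, q_{-2}=1, q_{-1}=0):
  i=0: a_0=10, p_0 = 10*1 + 0 = 10, q_0 = 10*0 + 1 = 1.
  i=1: a_1=1, p_1 = 1*10 + 1 = 11, q_1 = 1*1 + 0 = 1.
  i=2: a_2=1, p_2 = 1*11 + 10 = 21, q_2 = 1*1 + 1 = 2.
  i=3: a_3=6, p_3 = 6*21 + 11 = 137, q_3 = 6*2 + 1 = 13.
  i=4: a_4=1, p_4 = 1*137 + 21 = 158, q_4 = 1*13 + 2 = 15.
  i=5: a_5=1, p_5 = 1*158 + 137 = 295, q_5 = 1*15 + 13 = 28.
Check: 295^2 - 111*28^2 = 87025 - 87024 = 1, so (x, y) = (295, 28) solves the equation, and by the theorem it is the least positive solution.

(x, y) = (295, 28)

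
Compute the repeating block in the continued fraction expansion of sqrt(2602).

Write x_i = (sqrt(2602) + m_i)/d_i with (m_0, d_0) = (0, 1). a_0 = floor(sqrt(2602)) = 51, since 51^2 = 2601 <= 2602 < 2704 = 52^2.
Iterate m_{i+1} = d_i*a_i - m_i, d_{i+1} = (2602 - m_{i+1}^2)/d_i, a_{i+1} = floor((a_0 + m_{i+1})/d_{i+1}):
  m_1 = 1*51 - 0 = 51, d_1 = (2602 - 51^2)/1 = 1/1 = 1, a_1 = floor((51 + 51)/1) = 102.
  m_2 = 1*102 - 51 = 51, d_2 = (2602 - 51^2)/1 = 1/1 = 1: (m_2, d_2) = (m_1, d_1) = (51, 1), so from here the quotient a_1 repeats; the period length is 1.
Hence the expansion of sqrt(2602) is a_0 = 51 followed by the repeating block 102 (period 1).

[51; (102)]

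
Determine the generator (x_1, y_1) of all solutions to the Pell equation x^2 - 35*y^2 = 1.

First expand sqrt(35) as a continued fraction. With x_i = (sqrt(35) + m_i)/d_i and (m_0, d_0) = (0, 1): a_0 = floor(sqrt(35)) = 5, since 5^2 = 25 <= 35 < 36 = 6^2.
Iterate m_{i+1} = d_i*a_i - m_i, d_{i+1} = (35 - m_{i+1}^2)/d_i, a_{i+1} = floor((a_0 + m_{i+1})/d_{i+1}):
  m_1 = 1*5 - 0 = 5, d_1 = (35 - 5^2)/1 = 10/1 = 10, a_1 = floor((5 + 5)/10) = 1.
  m_2 = 10*1 - 5 = 5, d_2 = (35 - 5^2)/10 = 10/10 = 1, a_2 = floor((5 + 5)/1) = 10.
  m_3 = 1*10 - 5 = 5, d_3 = (35 - 5^2)/1 = 10/1 = 10: (m_3, d_3) = (m_1, d_1) = (5, 10), so from here the quotients repeat a_1, a_2; the period length is 2.
So sqrt(35) = [5; (1, 10)] with period length k = 2.
k is even, so the fundamental solution of x^2 - 35y^2 = 1 is (p_{k-1}, q_{k-1}) = (p_1, q_1); compute convergents through index 1.
Convergents (p_i = a_i*p_{i-1} + p_{i-2}, q_i = a_i*q_{i-1} + q_{i-2} with p_{-2}=0, p_{-1}=1, q_{-2}=1, q_{-1}=0):
  i=0: a_0=5, p_0 = 5*1 + 0 = 5, q_0 = 5*0 + 1 = 1.
  i=1: a_1=1, p_1 = 1*5 + 1 = 6, q_1 = 1*1 + 0 = 1.
Check: 6^2 - 35*1^2 = 36 - 35 = 1, so (x, y) = (6, 1) solves the equation, and by the theorem it is the least positive solution.

(x, y) = (6, 1)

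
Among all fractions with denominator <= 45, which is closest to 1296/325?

Expand x = 1296/325 as a continued fraction with the Euclidean algorithm:
  1296 = 3*325 + 321, so a_0 = 3.
  325 = 1*321 + 4, so a_1 = 1.
  321 = 80*4 + 1, so a_2 = 80.
  4 = 4*1 + 0, so a_3 = 4.
so x = [3; 1, 80, 4].
Convergents (p_i = a_i*p_{i-1} + p_{i-2}, q_i = a_i*q_{i-1} + q_{i-2} with p_{-2}=0, p_{-1}=1, q_{-2}=1, q_{-1}=0), until the denominator exceeds 45:
  i=0: a_0=3, p_0 = 3*1 + 0 = 3, q_0 = 3*0 + 1 = 1.
  i=1: a_1=1, p_1 = 1*3 + 1 = 4, q_1 = 1*1 + 0 = 1.
  i=2: a_2=80, p_2 = 80*4 + 3 = 323, q_2 = 80*1 + 1 = 81.
q_2 = 81 > 45, so the last convergent with denominator <= 45 is p_1/q_1 = 4/1.
The closest fraction with denominator <= 45 is either p_1/q_1 or the intermediate fraction (k*p_1 + p_0)/(k*q_1 + q_0) with the largest k >= 1 whose denominator stays <= 45; these approach x as k grows, and every other convergent or intermediate fraction in range is farther away.
Largest k: floor((45 - q_0)/q_1) = floor((45 - 1)/1) = 44.
That gives (44*4 + 3)/(44*1 + 1) = 179/45.
Compare the errors: |x - 4/1| = |1296*1 - 4*325|/(325*1) = 4/325, and |x - 179/45| = |1296*45 - 179*325|/(325*45) = 145/14625.
Cross-multiplying, 145*325 = 47125 < 58500 = 4*14625, so 145/14625 is smaller: the intermediate fraction 179/45 is closer to x than 4/1.

179/45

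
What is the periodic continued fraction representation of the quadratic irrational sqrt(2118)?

[46; (46, 92)]

Write x_i = (sqrt(2118) + m_i)/d_i with (m_0, d_0) = (0, 1). a_0 = floor(sqrt(2118)) = 46, since 46^2 = 2116 <= 2118 < 2209 = 47^2.
Iterate m_{i+1} = d_i*a_i - m_i, d_{i+1} = (2118 - m_{i+1}^2)/d_i, a_{i+1} = floor((a_0 + m_{i+1})/d_{i+1}):
  m_1 = 1*46 - 0 = 46, d_1 = (2118 - 46^2)/1 = 2/1 = 2, a_1 = floor((46 + 46)/2) = 46.
  m_2 = 2*46 - 46 = 46, d_2 = (2118 - 46^2)/2 = 2/2 = 1, a_2 = floor((46 + 46)/1) = 92.
  m_3 = 1*92 - 46 = 46, d_3 = (2118 - 46^2)/1 = 2/1 = 2: (m_3, d_3) = (m_1, d_1) = (46, 2), so from here the quotients repeat a_1, a_2; the period length is 2.
Hence the expansion of sqrt(2118) is a_0 = 46 followed by the repeating block 46, 92 (period 2).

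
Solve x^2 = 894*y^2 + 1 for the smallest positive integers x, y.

(x, y) = (299, 10)

First expand sqrt(894) as a continued fraction. With x_i = (sqrt(894) + m_i)/d_i and (m_0, d_0) = (0, 1): a_0 = floor(sqrt(894)) = 29, since 29^2 = 841 <= 894 < 900 = 30^2.
Iterate m_{i+1} = d_i*a_i - m_i, d_{i+1} = (894 - m_{i+1}^2)/d_i, a_{i+1} = floor((a_0 + m_{i+1})/d_{i+1}):
  m_1 = 1*29 - 0 = 29, d_1 = (894 - 29^2)/1 = 53/1 = 53, a_1 = floor((29 + 29)/53) = 1.
  m_2 = 53*1 - 29 = 24, d_2 = (894 - 24^2)/53 = 318/53 = 6, a_2 = floor((29 + 24)/6) = 8.
  m_3 = 6*8 - 24 = 24, d_3 = (894 - 24^2)/6 = 318/6 = 53, a_3 = floor((29 + 24)/53) = 1.
  m_4 = 53*1 - 24 = 29, d_4 = (894 - 29^2)/53 = 53/53 = 1, a_4 = floor((29 + 29)/1) = 58.
  m_5 = 1*58 - 29 = 29, d_5 = (894 - 29^2)/1 = 53/1 = 53: (m_5, d_5) = (m_1, d_1) = (29, 53), so from here the quotients repeat a_1, ..., a_4; the period length is 4.
So sqrt(894) = [29; (1, 8, 1, 58)] with period length k = 4.
k is even, so the fundamental solution of x^2 - 894y^2 = 1 is (p_{k-1}, q_{k-1}) = (p_3, q_3); compute convergents through index 3.
Convergents (p_i = a_i*p_{i-1} + p_{i-2}, q_i = a_i*q_{i-1} + q_{i-2} with p_{-2}=0, p_{-1}=1, q_{-2}=1, q_{-1}=0):
  i=0: a_0=29, p_0 = 29*1 + 0 = 29, q_0 = 29*0 + 1 = 1.
  i=1: a_1=1, p_1 = 1*29 + 1 = 30, q_1 = 1*1 + 0 = 1.
  i=2: a_2=8, p_2 = 8*30 + 29 = 269, q_2 = 8*1 + 1 = 9.
  i=3: a_3=1, p_3 = 1*269 + 30 = 299, q_3 = 1*9 + 1 = 10.
Check: 299^2 - 894*10^2 = 89401 - 89400 = 1, so (x, y) = (299, 10) solves the equation, and by the theorem it is the least positive solution.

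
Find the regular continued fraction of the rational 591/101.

[5; 1, 5, 1, 2, 1, 3]

Run the Euclidean algorithm on 591 and 101; the successive quotients are the partial quotients a_0, a_1, ... (each step inverts the fractional part left over by the previous one):
  591 = 5*101 + 86, so a_0 = 5.
  101 = 1*86 + 15, so a_1 = 1.
  86 = 5*15 + 11, so a_2 = 5.
  15 = 1*11 + 4, so a_3 = 1.
  11 = 2*4 + 3, so a_4 = 2.
  4 = 1*3 + 1, so a_5 = 1.
  3 = 3*1 + 0, so a_6 = 3.
The remainder reaches 0 after 7 divisions, so the expansion has 7 partial quotients, read off in order.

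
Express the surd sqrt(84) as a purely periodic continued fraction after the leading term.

Write x_i = (sqrt(84) + m_i)/d_i with (m_0, d_0) = (0, 1). a_0 = floor(sqrt(84)) = 9, since 9^2 = 81 <= 84 < 100 = 10^2.
Iterate m_{i+1} = d_i*a_i - m_i, d_{i+1} = (84 - m_{i+1}^2)/d_i, a_{i+1} = floor((a_0 + m_{i+1})/d_{i+1}):
  m_1 = 1*9 - 0 = 9, d_1 = (84 - 9^2)/1 = 3/1 = 3, a_1 = floor((9 + 9)/3) = 6.
  m_2 = 3*6 - 9 = 9, d_2 = (84 - 9^2)/3 = 3/3 = 1, a_2 = floor((9 + 9)/1) = 18.
  m_3 = 1*18 - 9 = 9, d_3 = (84 - 9^2)/1 = 3/1 = 3: (m_3, d_3) = (m_1, d_1) = (9, 3), so from here the quotients repeat a_1, a_2; the period length is 2.
Hence the expansion of sqrt(84) is a_0 = 9 followed by the repeating block 6, 18 (period 2).

[9; (6, 18)]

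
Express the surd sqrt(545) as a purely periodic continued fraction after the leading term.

Write x_i = (sqrt(545) + m_i)/d_i with (m_0, d_0) = (0, 1). a_0 = floor(sqrt(545)) = 23, since 23^2 = 529 <= 545 < 576 = 24^2.
Iterate m_{i+1} = d_i*a_i - m_i, d_{i+1} = (545 - m_{i+1}^2)/d_i, a_{i+1} = floor((a_0 + m_{i+1})/d_{i+1}):
  m_1 = 1*23 - 0 = 23, d_1 = (545 - 23^2)/1 = 16/1 = 16, a_1 = floor((23 + 23)/16) = 2.
  m_2 = 16*2 - 23 = 9, d_2 = (545 - 9^2)/16 = 464/16 = 29, a_2 = floor((23 + 9)/29) = 1.
  m_3 = 29*1 - 9 = 20, d_3 = (545 - 20^2)/29 = 145/29 = 5, a_3 = floor((23 + 20)/5) = 8.
  m_4 = 5*8 - 20 = 20, d_4 = (545 - 20^2)/5 = 145/5 = 29, a_4 = floor((23 + 20)/29) = 1.
  m_5 = 29*1 - 20 = 9, d_5 = (545 - 9^2)/29 = 464/29 = 16, a_5 = floor((23 + 9)/16) = 2.
  m_6 = 16*2 - 9 = 23, d_6 = (545 - 23^2)/16 = 16/16 = 1, a_6 = floor((23 + 23)/1) = 46.
  m_7 = 1*46 - 23 = 23, d_7 = (545 - 23^2)/1 = 16/1 = 16: (m_7, d_7) = (m_1, d_1) = (23, 16), so from here the quotients repeat a_1, ..., a_6; the period length is 6.
Hence the expansion of sqrt(545) is a_0 = 23 followed by the repeating block 2, 1, 8, 1, 2, 46 (period 6).

[23; (2, 1, 8, 1, 2, 46)]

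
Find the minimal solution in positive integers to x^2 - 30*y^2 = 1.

First expand sqrt(30) as a continued fraction. With x_i = (sqrt(30) + m_i)/d_i and (m_0, d_0) = (0, 1): a_0 = floor(sqrt(30)) = 5, since 5^2 = 25 <= 30 < 36 = 6^2.
Iterate m_{i+1} = d_i*a_i - m_i, d_{i+1} = (30 - m_{i+1}^2)/d_i, a_{i+1} = floor((a_0 + m_{i+1})/d_{i+1}):
  m_1 = 1*5 - 0 = 5, d_1 = (30 - 5^2)/1 = 5/1 = 5, a_1 = floor((5 + 5)/5) = 2.
  m_2 = 5*2 - 5 = 5, d_2 = (30 - 5^2)/5 = 5/5 = 1, a_2 = floor((5 + 5)/1) = 10.
  m_3 = 1*10 - 5 = 5, d_3 = (30 - 5^2)/1 = 5/1 = 5: (m_3, d_3) = (m_1, d_1) = (5, 5), so from here the quotients repeat a_1, a_2; the period length is 2.
So sqrt(30) = [5; (2, 10)] with period length k = 2.
k is even, so the fundamental solution of x^2 - 30y^2 = 1 is (p_{k-1}, q_{k-1}) = (p_1, q_1); compute convergents through index 1.
Convergents (p_i = a_i*p_{i-1} + p_{i-2}, q_i = a_i*q_{i-1} + q_{i-2} with p_{-2}=0, p_{-1}=1, q_{-2}=1, q_{-1}=0):
  i=0: a_0=5, p_0 = 5*1 + 0 = 5, q_0 = 5*0 + 1 = 1.
  i=1: a_1=2, p_1 = 2*5 + 1 = 11, q_1 = 2*1 + 0 = 2.
Check: 11^2 - 30*2^2 = 121 - 120 = 1, so (x, y) = (11, 2) solves the equation, and by the theorem it is the least positive solution.

(x, y) = (11, 2)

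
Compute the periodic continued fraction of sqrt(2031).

[45; (15, 90)]

Write x_i = (sqrt(2031) + m_i)/d_i with (m_0, d_0) = (0, 1). a_0 = floor(sqrt(2031)) = 45, since 45^2 = 2025 <= 2031 < 2116 = 46^2.
Iterate m_{i+1} = d_i*a_i - m_i, d_{i+1} = (2031 - m_{i+1}^2)/d_i, a_{i+1} = floor((a_0 + m_{i+1})/d_{i+1}):
  m_1 = 1*45 - 0 = 45, d_1 = (2031 - 45^2)/1 = 6/1 = 6, a_1 = floor((45 + 45)/6) = 15.
  m_2 = 6*15 - 45 = 45, d_2 = (2031 - 45^2)/6 = 6/6 = 1, a_2 = floor((45 + 45)/1) = 90.
  m_3 = 1*90 - 45 = 45, d_3 = (2031 - 45^2)/1 = 6/1 = 6: (m_3, d_3) = (m_1, d_1) = (45, 6), so from here the quotients repeat a_1, a_2; the period length is 2.
Hence the expansion of sqrt(2031) is a_0 = 45 followed by the repeating block 15, 90 (period 2).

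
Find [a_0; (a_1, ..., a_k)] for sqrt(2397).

Write x_i = (sqrt(2397) + m_i)/d_i with (m_0, d_0) = (0, 1). a_0 = floor(sqrt(2397)) = 48, since 48^2 = 2304 <= 2397 < 2401 = 49^2.
Iterate m_{i+1} = d_i*a_i - m_i, d_{i+1} = (2397 - m_{i+1}^2)/d_i, a_{i+1} = floor((a_0 + m_{i+1})/d_{i+1}):
  m_1 = 1*48 - 0 = 48, d_1 = (2397 - 48^2)/1 = 93/1 = 93, a_1 = floor((48 + 48)/93) = 1.
  m_2 = 93*1 - 48 = 45, d_2 = (2397 - 45^2)/93 = 372/93 = 4, a_2 = floor((48 + 45)/4) = 23.
  m_3 = 4*23 - 45 = 47, d_3 = (2397 - 47^2)/4 = 188/4 = 47, a_3 = floor((48 + 47)/47) = 2.
  m_4 = 47*2 - 47 = 47, d_4 = (2397 - 47^2)/47 = 188/47 = 4, a_4 = floor((48 + 47)/4) = 23.
  m_5 = 4*23 - 47 = 45, d_5 = (2397 - 45^2)/4 = 372/4 = 93, a_5 = floor((48 + 45)/93) = 1.
  m_6 = 93*1 - 45 = 48, d_6 = (2397 - 48^2)/93 = 93/93 = 1, a_6 = floor((48 + 48)/1) = 96.
  m_7 = 1*96 - 48 = 48, d_7 = (2397 - 48^2)/1 = 93/1 = 93: (m_7, d_7) = (m_1, d_1) = (48, 93), so from here the quotients repeat a_1, ..., a_6; the period length is 6.
Hence the expansion of sqrt(2397) is a_0 = 48 followed by the repeating block 1, 23, 2, 23, 1, 96 (period 6).

[48; (1, 23, 2, 23, 1, 96)]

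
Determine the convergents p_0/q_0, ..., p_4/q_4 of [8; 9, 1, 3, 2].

Using the convergent recurrence p_i = a_i*p_{i-1} + p_{i-2}, q_i = a_i*q_{i-1} + q_{i-2} with p_{-2}=0, p_{-1}=1, q_{-2}=1, q_{-1}=0:
  i=0: a_0=8, p_0 = 8*1 + 0 = 8, q_0 = 8*0 + 1 = 1.
  i=1: a_1=9, p_1 = 9*8 + 1 = 73, q_1 = 9*1 + 0 = 9.
  i=2: a_2=1, p_2 = 1*73 + 8 = 81, q_2 = 1*9 + 1 = 10.
  i=3: a_3=3, p_3 = 3*81 + 73 = 316, q_3 = 3*10 + 9 = 39.
  i=4: a_4=2, p_4 = 2*316 + 81 = 713, q_4 = 2*39 + 10 = 88.

8/1, 73/9, 81/10, 316/39, 713/88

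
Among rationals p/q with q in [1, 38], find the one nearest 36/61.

13/22

Expand x = 36/61 as a continued fraction with the Euclidean algorithm:
  36 = 0*61 + 36, so a_0 = 0.
  61 = 1*36 + 25, so a_1 = 1.
  36 = 1*25 + 11, so a_2 = 1.
  25 = 2*11 + 3, so a_3 = 2.
  11 = 3*3 + 2, so a_4 = 3.
  3 = 1*2 + 1, so a_5 = 1.
  2 = 2*1 + 0, so a_6 = 2.
so x = [0; 1, 1, 2, 3, 1, 2].
Convergents (p_i = a_i*p_{i-1} + p_{i-2}, q_i = a_i*q_{i-1} + q_{i-2} with p_{-2}=0, p_{-1}=1, q_{-2}=1, q_{-1}=0), until the denominator exceeds 38:
  i=0: a_0=0, p_0 = 0*1 + 0 = 0, q_0 = 0*0 + 1 = 1.
  i=1: a_1=1, p_1 = 1*0 + 1 = 1, q_1 = 1*1 + 0 = 1.
  i=2: a_2=1, p_2 = 1*1 + 0 = 1, q_2 = 1*1 + 1 = 2.
  i=3: a_3=2, p_3 = 2*1 + 1 = 3, q_3 = 2*2 + 1 = 5.
  i=4: a_4=3, p_4 = 3*3 + 1 = 10, q_4 = 3*5 + 2 = 17.
  i=5: a_5=1, p_5 = 1*10 + 3 = 13, q_5 = 1*17 + 5 = 22.
  i=6: a_6=2, p_6 = 2*13 + 10 = 36, q_6 = 2*22 + 17 = 61.
q_6 = 61 > 38, so the last convergent with denominator <= 38 is p_5/q_5 = 13/22.
The closest fraction with denominator <= 38 is either p_5/q_5 or the intermediate fraction (k*p_5 + p_4)/(k*q_5 + q_4) with the largest k >= 1 whose denominator stays <= 38; these approach x as k grows, and every other convergent or intermediate fraction in range is farther away.
Largest k: floor((38 - q_4)/q_5) = floor((38 - 17)/22) = 0.
Since k = 0, no intermediate fraction beyond p_5/q_5 has denominator <= 38, so the convergent 13/22 is the closest (its error is |36*22 - 13*61|/(61*22) = 1/1342).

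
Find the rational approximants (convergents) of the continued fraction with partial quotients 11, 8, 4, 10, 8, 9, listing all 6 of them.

Using the convergent recurrence p_i = a_i*p_{i-1} + p_{i-2}, q_i = a_i*q_{i-1} + q_{i-2} with p_{-2}=0, p_{-1}=1, q_{-2}=1, q_{-1}=0:
  i=0: a_0=11, p_0 = 11*1 + 0 = 11, q_0 = 11*0 + 1 = 1.
  i=1: a_1=8, p_1 = 8*11 + 1 = 89, q_1 = 8*1 + 0 = 8.
  i=2: a_2=4, p_2 = 4*89 + 11 = 367, q_2 = 4*8 + 1 = 33.
  i=3: a_3=10, p_3 = 10*367 + 89 = 3759, q_3 = 10*33 + 8 = 338.
  i=4: a_4=8, p_4 = 8*3759 + 367 = 30439, q_4 = 8*338 + 33 = 2737.
  i=5: a_5=9, p_5 = 9*30439 + 3759 = 277710, q_5 = 9*2737 + 338 = 24971.

11/1, 89/8, 367/33, 3759/338, 30439/2737, 277710/24971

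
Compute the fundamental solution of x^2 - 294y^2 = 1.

First expand sqrt(294) as a continued fraction. With x_i = (sqrt(294) + m_i)/d_i and (m_0, d_0) = (0, 1): a_0 = floor(sqrt(294)) = 17, since 17^2 = 289 <= 294 < 324 = 18^2.
Iterate m_{i+1} = d_i*a_i - m_i, d_{i+1} = (294 - m_{i+1}^2)/d_i, a_{i+1} = floor((a_0 + m_{i+1})/d_{i+1}):
  m_1 = 1*17 - 0 = 17, d_1 = (294 - 17^2)/1 = 5/1 = 5, a_1 = floor((17 + 17)/5) = 6.
  m_2 = 5*6 - 17 = 13, d_2 = (294 - 13^2)/5 = 125/5 = 25, a_2 = floor((17 + 13)/25) = 1.
  m_3 = 25*1 - 13 = 12, d_3 = (294 - 12^2)/25 = 150/25 = 6, a_3 = floor((17 + 12)/6) = 4.
  m_4 = 6*4 - 12 = 12, d_4 = (294 - 12^2)/6 = 150/6 = 25, a_4 = floor((17 + 12)/25) = 1.
  m_5 = 25*1 - 12 = 13, d_5 = (294 - 13^2)/25 = 125/25 = 5, a_5 = floor((17 + 13)/5) = 6.
  m_6 = 5*6 - 13 = 17, d_6 = (294 - 17^2)/5 = 5/5 = 1, a_6 = floor((17 + 17)/1) = 34.
  m_7 = 1*34 - 17 = 17, d_7 = (294 - 17^2)/1 = 5/1 = 5: (m_7, d_7) = (m_1, d_1) = (17, 5), so from here the quotients repeat a_1, ..., a_6; the period length is 6.
So sqrt(294) = [17; (6, 1, 4, 1, 6, 34)] with period length k = 6.
k is even, so the fundamental solution of x^2 - 294y^2 = 1 is (p_{k-1}, q_{k-1}) = (p_5, q_5); compute convergents through index 5.
Convergents (p_i = a_i*p_{i-1} + p_{i-2}, q_i = a_i*q_{i-1} + q_{i-2} with p_{-2}=0, p_{-1}=1, q_{-2}=1, q_{-1}=0):
  i=0: a_0=17, p_0 = 17*1 + 0 = 17, q_0 = 17*0 + 1 = 1.
  i=1: a_1=6, p_1 = 6*17 + 1 = 103, q_1 = 6*1 + 0 = 6.
  i=2: a_2=1, p_2 = 1*103 + 17 = 120, q_2 = 1*6 + 1 = 7.
  i=3: a_3=4, p_3 = 4*120 + 103 = 583, q_3 = 4*7 + 6 = 34.
  i=4: a_4=1, p_4 = 1*583 + 120 = 703, q_4 = 1*34 + 7 = 41.
  i=5: a_5=6, p_5 = 6*703 + 583 = 4801, q_5 = 6*41 + 34 = 280.
Check: 4801^2 - 294*280^2 = 23049601 - 23049600 = 1, so (x, y) = (4801, 280) solves the equation, and by the theorem it is the least positive solution.

(x, y) = (4801, 280)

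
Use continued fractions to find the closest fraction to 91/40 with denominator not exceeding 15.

Expand x = 91/40 as a continued fraction with the Euclidean algorithm:
  91 = 2*40 + 11, so a_0 = 2.
  40 = 3*11 + 7, so a_1 = 3.
  11 = 1*7 + 4, so a_2 = 1.
  7 = 1*4 + 3, so a_3 = 1.
  4 = 1*3 + 1, so a_4 = 1.
  3 = 3*1 + 0, so a_5 = 3.
so x = [2; 3, 1, 1, 1, 3].
Convergents (p_i = a_i*p_{i-1} + p_{i-2}, q_i = a_i*q_{i-1} + q_{i-2} with p_{-2}=0, p_{-1}=1, q_{-2}=1, q_{-1}=0), until the denominator exceeds 15:
  i=0: a_0=2, p_0 = 2*1 + 0 = 2, q_0 = 2*0 + 1 = 1.
  i=1: a_1=3, p_1 = 3*2 + 1 = 7, q_1 = 3*1 + 0 = 3.
  i=2: a_2=1, p_2 = 1*7 + 2 = 9, q_2 = 1*3 + 1 = 4.
  i=3: a_3=1, p_3 = 1*9 + 7 = 16, q_3 = 1*4 + 3 = 7.
  i=4: a_4=1, p_4 = 1*16 + 9 = 25, q_4 = 1*7 + 4 = 11.
  i=5: a_5=3, p_5 = 3*25 + 16 = 91, q_5 = 3*11 + 7 = 40.
q_5 = 40 > 15, so the last convergent with denominator <= 15 is p_4/q_4 = 25/11.
The closest fraction with denominator <= 15 is either p_4/q_4 or the intermediate fraction (k*p_4 + p_3)/(k*q_4 + q_3) with the largest k >= 1 whose denominator stays <= 15; these approach x as k grows, and every other convergent or intermediate fraction in range is farther away.
Largest k: floor((15 - q_3)/q_4) = floor((15 - 7)/11) = 0.
Since k = 0, no intermediate fraction beyond p_4/q_4 has denominator <= 15, so the convergent 25/11 is the closest (its error is |91*11 - 25*40|/(40*11) = 1/440).

25/11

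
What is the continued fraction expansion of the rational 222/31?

[7; 6, 5]

Run the Euclidean algorithm on 222 and 31; the successive quotients are the partial quotients a_0, a_1, ... (each step inverts the fractional part left over by the previous one):
  222 = 7*31 + 5, so a_0 = 7.
  31 = 6*5 + 1, so a_1 = 6.
  5 = 5*1 + 0, so a_2 = 5.
The remainder reaches 0 after 3 divisions, so the expansion has 3 partial quotients, read off in order.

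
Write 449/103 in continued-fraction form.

Run the Euclidean algorithm on 449 and 103; the successive quotients are the partial quotients a_0, a_1, ... (each step inverts the fractional part left over by the previous one):
  449 = 4*103 + 37, so a_0 = 4.
  103 = 2*37 + 29, so a_1 = 2.
  37 = 1*29 + 8, so a_2 = 1.
  29 = 3*8 + 5, so a_3 = 3.
  8 = 1*5 + 3, so a_4 = 1.
  5 = 1*3 + 2, so a_5 = 1.
  3 = 1*2 + 1, so a_6 = 1.
  2 = 2*1 + 0, so a_7 = 2.
The remainder reaches 0 after 8 divisions, so the expansion has 8 partial quotients, read off in order.

[4; 2, 1, 3, 1, 1, 1, 2]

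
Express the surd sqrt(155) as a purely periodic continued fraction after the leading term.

Write x_i = (sqrt(155) + m_i)/d_i with (m_0, d_0) = (0, 1). a_0 = floor(sqrt(155)) = 12, since 12^2 = 144 <= 155 < 169 = 13^2.
Iterate m_{i+1} = d_i*a_i - m_i, d_{i+1} = (155 - m_{i+1}^2)/d_i, a_{i+1} = floor((a_0 + m_{i+1})/d_{i+1}):
  m_1 = 1*12 - 0 = 12, d_1 = (155 - 12^2)/1 = 11/1 = 11, a_1 = floor((12 + 12)/11) = 2.
  m_2 = 11*2 - 12 = 10, d_2 = (155 - 10^2)/11 = 55/11 = 5, a_2 = floor((12 + 10)/5) = 4.
  m_3 = 5*4 - 10 = 10, d_3 = (155 - 10^2)/5 = 55/5 = 11, a_3 = floor((12 + 10)/11) = 2.
  m_4 = 11*2 - 10 = 12, d_4 = (155 - 12^2)/11 = 11/11 = 1, a_4 = floor((12 + 12)/1) = 24.
  m_5 = 1*24 - 12 = 12, d_5 = (155 - 12^2)/1 = 11/1 = 11: (m_5, d_5) = (m_1, d_1) = (12, 11), so from here the quotients repeat a_1, ..., a_4; the period length is 4.
Hence the expansion of sqrt(155) is a_0 = 12 followed by the repeating block 2, 4, 2, 24 (period 4).

[12; (2, 4, 2, 24)]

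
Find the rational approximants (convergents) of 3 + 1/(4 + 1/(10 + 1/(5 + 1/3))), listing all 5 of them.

3/1, 13/4, 133/41, 678/209, 2167/668

Using the convergent recurrence p_i = a_i*p_{i-1} + p_{i-2}, q_i = a_i*q_{i-1} + q_{i-2} with p_{-2}=0, p_{-1}=1, q_{-2}=1, q_{-1}=0:
  i=0: a_0=3, p_0 = 3*1 + 0 = 3, q_0 = 3*0 + 1 = 1.
  i=1: a_1=4, p_1 = 4*3 + 1 = 13, q_1 = 4*1 + 0 = 4.
  i=2: a_2=10, p_2 = 10*13 + 3 = 133, q_2 = 10*4 + 1 = 41.
  i=3: a_3=5, p_3 = 5*133 + 13 = 678, q_3 = 5*41 + 4 = 209.
  i=4: a_4=3, p_4 = 3*678 + 133 = 2167, q_4 = 3*209 + 41 = 668.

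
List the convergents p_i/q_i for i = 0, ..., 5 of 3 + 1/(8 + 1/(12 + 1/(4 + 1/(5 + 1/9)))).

3/1, 25/8, 303/97, 1237/396, 6488/2077, 59629/19089

Using the convergent recurrence p_i = a_i*p_{i-1} + p_{i-2}, q_i = a_i*q_{i-1} + q_{i-2} with p_{-2}=0, p_{-1}=1, q_{-2}=1, q_{-1}=0:
  i=0: a_0=3, p_0 = 3*1 + 0 = 3, q_0 = 3*0 + 1 = 1.
  i=1: a_1=8, p_1 = 8*3 + 1 = 25, q_1 = 8*1 + 0 = 8.
  i=2: a_2=12, p_2 = 12*25 + 3 = 303, q_2 = 12*8 + 1 = 97.
  i=3: a_3=4, p_3 = 4*303 + 25 = 1237, q_3 = 4*97 + 8 = 396.
  i=4: a_4=5, p_4 = 5*1237 + 303 = 6488, q_4 = 5*396 + 97 = 2077.
  i=5: a_5=9, p_5 = 9*6488 + 1237 = 59629, q_5 = 9*2077 + 396 = 19089.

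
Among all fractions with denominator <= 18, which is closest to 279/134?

25/12

Expand x = 279/134 as a continued fraction with the Euclidean algorithm:
  279 = 2*134 + 11, so a_0 = 2.
  134 = 12*11 + 2, so a_1 = 12.
  11 = 5*2 + 1, so a_2 = 5.
  2 = 2*1 + 0, so a_3 = 2.
so x = [2; 12, 5, 2].
Convergents (p_i = a_i*p_{i-1} + p_{i-2}, q_i = a_i*q_{i-1} + q_{i-2} with p_{-2}=0, p_{-1}=1, q_{-2}=1, q_{-1}=0), until the denominator exceeds 18:
  i=0: a_0=2, p_0 = 2*1 + 0 = 2, q_0 = 2*0 + 1 = 1.
  i=1: a_1=12, p_1 = 12*2 + 1 = 25, q_1 = 12*1 + 0 = 12.
  i=2: a_2=5, p_2 = 5*25 + 2 = 127, q_2 = 5*12 + 1 = 61.
q_2 = 61 > 18, so the last convergent with denominator <= 18 is p_1/q_1 = 25/12.
The closest fraction with denominator <= 18 is either p_1/q_1 or the intermediate fraction (k*p_1 + p_0)/(k*q_1 + q_0) with the largest k >= 1 whose denominator stays <= 18; these approach x as k grows, and every other convergent or intermediate fraction in range is farther away.
Largest k: floor((18 - q_0)/q_1) = floor((18 - 1)/12) = 1.
That gives (1*25 + 2)/(1*12 + 1) = 27/13.
Compare the errors: |x - 25/12| = |279*12 - 25*134|/(134*12) = 2/1608, and |x - 27/13| = |279*13 - 27*134|/(134*13) = 9/1742.
Cross-multiplying, 2*1742 = 3484 < 14472 = 9*1608, so 2/1608 is smaller: the convergent 25/12 is closer to x than 27/13.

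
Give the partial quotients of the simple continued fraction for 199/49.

[4; 16, 3]

Run the Euclidean algorithm on 199 and 49; the successive quotients are the partial quotients a_0, a_1, ... (each step inverts the fractional part left over by the previous one):
  199 = 4*49 + 3, so a_0 = 4.
  49 = 16*3 + 1, so a_1 = 16.
  3 = 3*1 + 0, so a_2 = 3.
The remainder reaches 0 after 3 divisions, so the expansion has 3 partial quotients, read off in order.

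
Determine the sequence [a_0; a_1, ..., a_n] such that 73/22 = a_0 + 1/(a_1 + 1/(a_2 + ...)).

[3; 3, 7]

Run the Euclidean algorithm on 73 and 22; the successive quotients are the partial quotients a_0, a_1, ... (each step inverts the fractional part left over by the previous one):
  73 = 3*22 + 7, so a_0 = 3.
  22 = 3*7 + 1, so a_1 = 3.
  7 = 7*1 + 0, so a_2 = 7.
The remainder reaches 0 after 3 divisions, so the expansion has 3 partial quotients, read off in order.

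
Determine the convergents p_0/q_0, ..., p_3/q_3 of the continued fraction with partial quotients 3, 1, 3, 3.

Using the convergent recurrence p_i = a_i*p_{i-1} + p_{i-2}, q_i = a_i*q_{i-1} + q_{i-2} with p_{-2}=0, p_{-1}=1, q_{-2}=1, q_{-1}=0:
  i=0: a_0=3, p_0 = 3*1 + 0 = 3, q_0 = 3*0 + 1 = 1.
  i=1: a_1=1, p_1 = 1*3 + 1 = 4, q_1 = 1*1 + 0 = 1.
  i=2: a_2=3, p_2 = 3*4 + 3 = 15, q_2 = 3*1 + 1 = 4.
  i=3: a_3=3, p_3 = 3*15 + 4 = 49, q_3 = 3*4 + 1 = 13.

3/1, 4/1, 15/4, 49/13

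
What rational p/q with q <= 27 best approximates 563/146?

Expand x = 563/146 as a continued fraction with the Euclidean algorithm:
  563 = 3*146 + 125, so a_0 = 3.
  146 = 1*125 + 21, so a_1 = 1.
  125 = 5*21 + 20, so a_2 = 5.
  21 = 1*20 + 1, so a_3 = 1.
  20 = 20*1 + 0, so a_4 = 20.
so x = [3; 1, 5, 1, 20].
Convergents (p_i = a_i*p_{i-1} + p_{i-2}, q_i = a_i*q_{i-1} + q_{i-2} with p_{-2}=0, p_{-1}=1, q_{-2}=1, q_{-1}=0), until the denominator exceeds 27:
  i=0: a_0=3, p_0 = 3*1 + 0 = 3, q_0 = 3*0 + 1 = 1.
  i=1: a_1=1, p_1 = 1*3 + 1 = 4, q_1 = 1*1 + 0 = 1.
  i=2: a_2=5, p_2 = 5*4 + 3 = 23, q_2 = 5*1 + 1 = 6.
  i=3: a_3=1, p_3 = 1*23 + 4 = 27, q_3 = 1*6 + 1 = 7.
  i=4: a_4=20, p_4 = 20*27 + 23 = 563, q_4 = 20*7 + 6 = 146.
q_4 = 146 > 27, so the last convergent with denominator <= 27 is p_3/q_3 = 27/7.
The closest fraction with denominator <= 27 is either p_3/q_3 or the intermediate fraction (k*p_3 + p_2)/(k*q_3 + q_2) with the largest k >= 1 whose denominator stays <= 27; these approach x as k grows, and every other convergent or intermediate fraction in range is farther away.
Largest k: floor((27 - q_2)/q_3) = floor((27 - 6)/7) = 3.
That gives (3*27 + 23)/(3*7 + 6) = 104/27.
Compare the errors: |x - 27/7| = |563*7 - 27*146|/(146*7) = 1/1022, and |x - 104/27| = |563*27 - 104*146|/(146*27) = 17/3942.
Cross-multiplying, 1*3942 = 3942 < 17374 = 17*1022, so 1/1022 is smaller: the convergent 27/7 is closer to x than 104/27.

27/7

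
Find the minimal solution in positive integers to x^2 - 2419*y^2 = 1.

(x, y) = (2951, 60)

First expand sqrt(2419) as a continued fraction. With x_i = (sqrt(2419) + m_i)/d_i and (m_0, d_0) = (0, 1): a_0 = floor(sqrt(2419)) = 49, since 49^2 = 2401 <= 2419 < 2500 = 50^2.
Iterate m_{i+1} = d_i*a_i - m_i, d_{i+1} = (2419 - m_{i+1}^2)/d_i, a_{i+1} = floor((a_0 + m_{i+1})/d_{i+1}):
  m_1 = 1*49 - 0 = 49, d_1 = (2419 - 49^2)/1 = 18/1 = 18, a_1 = floor((49 + 49)/18) = 5.
  m_2 = 18*5 - 49 = 41, d_2 = (2419 - 41^2)/18 = 738/18 = 41, a_2 = floor((49 + 41)/41) = 2.
  m_3 = 41*2 - 41 = 41, d_3 = (2419 - 41^2)/41 = 738/41 = 18, a_3 = floor((49 + 41)/18) = 5.
  m_4 = 18*5 - 41 = 49, d_4 = (2419 - 49^2)/18 = 18/18 = 1, a_4 = floor((49 + 49)/1) = 98.
  m_5 = 1*98 - 49 = 49, d_5 = (2419 - 49^2)/1 = 18/1 = 18: (m_5, d_5) = (m_1, d_1) = (49, 18), so from here the quotients repeat a_1, ..., a_4; the period length is 4.
So sqrt(2419) = [49; (5, 2, 5, 98)] with period length k = 4.
k is even, so the fundamental solution of x^2 - 2419y^2 = 1 is (p_{k-1}, q_{k-1}) = (p_3, q_3); compute convergents through index 3.
Convergents (p_i = a_i*p_{i-1} + p_{i-2}, q_i = a_i*q_{i-1} + q_{i-2} with p_{-2}=0, p_{-1}=1, q_{-2}=1, q_{-1}=0):
  i=0: a_0=49, p_0 = 49*1 + 0 = 49, q_0 = 49*0 + 1 = 1.
  i=1: a_1=5, p_1 = 5*49 + 1 = 246, q_1 = 5*1 + 0 = 5.
  i=2: a_2=2, p_2 = 2*246 + 49 = 541, q_2 = 2*5 + 1 = 11.
  i=3: a_3=5, p_3 = 5*541 + 246 = 2951, q_3 = 5*11 + 5 = 60.
Check: 2951^2 - 2419*60^2 = 8708401 - 8708400 = 1, so (x, y) = (2951, 60) solves the equation, and by the theorem it is the least positive solution.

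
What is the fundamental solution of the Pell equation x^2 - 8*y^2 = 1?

(x, y) = (3, 1)

First expand sqrt(8) as a continued fraction. With x_i = (sqrt(8) + m_i)/d_i and (m_0, d_0) = (0, 1): a_0 = floor(sqrt(8)) = 2, since 2^2 = 4 <= 8 < 9 = 3^2.
Iterate m_{i+1} = d_i*a_i - m_i, d_{i+1} = (8 - m_{i+1}^2)/d_i, a_{i+1} = floor((a_0 + m_{i+1})/d_{i+1}):
  m_1 = 1*2 - 0 = 2, d_1 = (8 - 2^2)/1 = 4/1 = 4, a_1 = floor((2 + 2)/4) = 1.
  m_2 = 4*1 - 2 = 2, d_2 = (8 - 2^2)/4 = 4/4 = 1, a_2 = floor((2 + 2)/1) = 4.
  m_3 = 1*4 - 2 = 2, d_3 = (8 - 2^2)/1 = 4/1 = 4: (m_3, d_3) = (m_1, d_1) = (2, 4), so from here the quotients repeat a_1, a_2; the period length is 2.
So sqrt(8) = [2; (1, 4)] with period length k = 2.
k is even, so the fundamental solution of x^2 - 8y^2 = 1 is (p_{k-1}, q_{k-1}) = (p_1, q_1); compute convergents through index 1.
Convergents (p_i = a_i*p_{i-1} + p_{i-2}, q_i = a_i*q_{i-1} + q_{i-2} with p_{-2}=0, p_{-1}=1, q_{-2}=1, q_{-1}=0):
  i=0: a_0=2, p_0 = 2*1 + 0 = 2, q_0 = 2*0 + 1 = 1.
  i=1: a_1=1, p_1 = 1*2 + 1 = 3, q_1 = 1*1 + 0 = 1.
Check: 3^2 - 8*1^2 = 9 - 8 = 1, so (x, y) = (3, 1) solves the equation, and by the theorem it is the least positive solution.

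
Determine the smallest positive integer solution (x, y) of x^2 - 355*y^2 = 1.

(x, y) = (954809, 50676)

First expand sqrt(355) as a continued fraction. With x_i = (sqrt(355) + m_i)/d_i and (m_0, d_0) = (0, 1): a_0 = floor(sqrt(355)) = 18, since 18^2 = 324 <= 355 < 361 = 19^2.
Iterate m_{i+1} = d_i*a_i - m_i, d_{i+1} = (355 - m_{i+1}^2)/d_i, a_{i+1} = floor((a_0 + m_{i+1})/d_{i+1}):
  m_1 = 1*18 - 0 = 18, d_1 = (355 - 18^2)/1 = 31/1 = 31, a_1 = floor((18 + 18)/31) = 1.
  m_2 = 31*1 - 18 = 13, d_2 = (355 - 13^2)/31 = 186/31 = 6, a_2 = floor((18 + 13)/6) = 5.
  m_3 = 6*5 - 13 = 17, d_3 = (355 - 17^2)/6 = 66/6 = 11, a_3 = floor((18 + 17)/11) = 3.
  m_4 = 11*3 - 17 = 16, d_4 = (355 - 16^2)/11 = 99/11 = 9, a_4 = floor((18 + 16)/9) = 3.
  m_5 = 9*3 - 16 = 11, d_5 = (355 - 11^2)/9 = 234/9 = 26, a_5 = floor((18 + 11)/26) = 1.
  m_6 = 26*1 - 11 = 15, d_6 = (355 - 15^2)/26 = 130/26 = 5, a_6 = floor((18 + 15)/5) = 6.
  m_7 = 5*6 - 15 = 15, d_7 = (355 - 15^2)/5 = 130/5 = 26, a_7 = floor((18 + 15)/26) = 1.
  m_8 = 26*1 - 15 = 11, d_8 = (355 - 11^2)/26 = 234/26 = 9, a_8 = floor((18 + 11)/9) = 3.
  m_9 = 9*3 - 11 = 16, d_9 = (355 - 16^2)/9 = 99/9 = 11, a_9 = floor((18 + 16)/11) = 3.
  m_10 = 11*3 - 16 = 17, d_10 = (355 - 17^2)/11 = 66/11 = 6, a_10 = floor((18 + 17)/6) = 5.
  m_11 = 6*5 - 17 = 13, d_11 = (355 - 13^2)/6 = 186/6 = 31, a_11 = floor((18 + 13)/31) = 1.
  m_12 = 31*1 - 13 = 18, d_12 = (355 - 18^2)/31 = 31/31 = 1, a_12 = floor((18 + 18)/1) = 36.
  m_13 = 1*36 - 18 = 18, d_13 = (355 - 18^2)/1 = 31/1 = 31: (m_13, d_13) = (m_1, d_1) = (18, 31), so from here the quotients repeat a_1, ..., a_12; the period length is 12.
So sqrt(355) = [18; (1, 5, 3, 3, 1, 6, 1, 3, 3, 5, 1, 36)] with period length k = 12.
k is even, so the fundamental solution of x^2 - 355y^2 = 1 is (p_{k-1}, q_{k-1}) = (p_11, q_11); compute convergents through index 11.
Convergents (p_i = a_i*p_{i-1} + p_{i-2}, q_i = a_i*q_{i-1} + q_{i-2} with p_{-2}=0, p_{-1}=1, q_{-2}=1, q_{-1}=0):
  i=0: a_0=18, p_0 = 18*1 + 0 = 18, q_0 = 18*0 + 1 = 1.
  i=1: a_1=1, p_1 = 1*18 + 1 = 19, q_1 = 1*1 + 0 = 1.
  i=2: a_2=5, p_2 = 5*19 + 18 = 113, q_2 = 5*1 + 1 = 6.
  i=3: a_3=3, p_3 = 3*113 + 19 = 358, q_3 = 3*6 + 1 = 19.
  i=4: a_4=3, p_4 = 3*358 + 113 = 1187, q_4 = 3*19 + 6 = 63.
  i=5: a_5=1, p_5 = 1*1187 + 358 = 1545, q_5 = 1*63 + 19 = 82.
  i=6: a_6=6, p_6 = 6*1545 + 1187 = 10457, q_6 = 6*82 + 63 = 555.
  i=7: a_7=1, p_7 = 1*10457 + 1545 = 12002, q_7 = 1*555 + 82 = 637.
  i=8: a_8=3, p_8 = 3*12002 + 10457 = 46463, q_8 = 3*637 + 555 = 2466.
  i=9: a_9=3, p_9 = 3*46463 + 12002 = 151391, q_9 = 3*2466 + 637 = 8035.
  i=10: a_10=5, p_10 = 5*151391 + 46463 = 803418, q_10 = 5*8035 + 2466 = 42641.
  i=11: a_11=1, p_11 = 1*803418 + 151391 = 954809, q_11 = 1*42641 + 8035 = 50676.
Check: 954809^2 - 355*50676^2 = 911660226481 - 911660226480 = 1, so (x, y) = (954809, 50676) solves the equation, and by the theorem it is the least positive solution.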